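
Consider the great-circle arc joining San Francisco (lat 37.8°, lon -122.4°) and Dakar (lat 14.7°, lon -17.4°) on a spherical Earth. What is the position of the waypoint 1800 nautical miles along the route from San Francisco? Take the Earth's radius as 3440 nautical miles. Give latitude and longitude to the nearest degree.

Write both endpoints as unit vectors p₁, p₂ with components (cos φ cos λ, cos φ sin λ, sin φ).
The central angle between the endpoints is δ = arccos(p₁·p₂) ≈ 1.613 rad (92.4°). The total great-circle distance is δ·R ≈ 1.613 × 3440 ≈ 5549 nmi, so the target fraction is f = 1800/5549 ≈ 0.324.
Interpolate at f ≈ 0.324 with slerp weights a = sin((1−f)δ)/sin δ ≈ 0.887, b = sin(fδ)/sin δ ≈ 0.500.
p = a·p₁ + b·p₂ ≈ (0.086, -0.737, 0.671); φ = arcsin(p_z) ≈ 42.13°, λ = atan2(p_y, p_x) ≈ -83.34°.

≈ lat 42°, lon -83°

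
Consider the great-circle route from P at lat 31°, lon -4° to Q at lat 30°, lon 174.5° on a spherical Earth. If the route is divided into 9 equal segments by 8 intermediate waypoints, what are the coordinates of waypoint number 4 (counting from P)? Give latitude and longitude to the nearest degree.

Convert each endpoint to a unit vector on the sphere (x = cos φ cos λ, y = cos φ sin λ, z = sin φ).
The central angle between the endpoints is δ = arccos(p₁·p₂) ≈ 2.077 rad (119.0°).
Interpolate at f = 4/9 with slerp weights a = sin((1−f)δ)/sin δ ≈ 1.045, b = sin(fδ)/sin δ ≈ 0.912.
p = a·p₁ + b·p₂ ≈ (0.108, 0.013, 0.994); φ = arcsin(p_z) ≈ 83.76°, λ = atan2(p_y, p_x) ≈ 6.96°.

≈ lat 84°, lon 7°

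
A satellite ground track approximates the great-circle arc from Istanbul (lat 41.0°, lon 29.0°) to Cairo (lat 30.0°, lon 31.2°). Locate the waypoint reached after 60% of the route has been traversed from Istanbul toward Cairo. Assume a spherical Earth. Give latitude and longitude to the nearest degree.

Write both endpoints as unit vectors p₁, p₂ with components (cos φ cos λ, cos φ sin λ, sin φ).
The central angle between the endpoints is δ = arccos(p₁·p₂) ≈ 0.194 rad (11.1°).
Interpolate at f = 0.60 with slerp weights a = sin((1−f)δ)/sin δ ≈ 0.402, b = sin(fδ)/sin δ ≈ 0.602.
p = a·p₁ + b·p₂ ≈ (0.712, 0.417, 0.565); φ = arcsin(p_z) ≈ 34.40°, λ = atan2(p_y, p_x) ≈ 30.39°.

≈ lat 34°, lon 30°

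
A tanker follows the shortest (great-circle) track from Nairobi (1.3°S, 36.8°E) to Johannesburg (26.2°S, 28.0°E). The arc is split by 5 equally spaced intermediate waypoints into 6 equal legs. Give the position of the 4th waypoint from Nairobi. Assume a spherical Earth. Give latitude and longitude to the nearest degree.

≈ 18°S, 31°E

From cos δ = sin φ₁ sin φ₂ + cos φ₁ cos φ₂ cos Δλ, the central angle is δ ≈ 0.459 rad (26.3°).
Interpolate at f = 4/6 with slerp weights a = sin((1−f)δ)/sin δ ≈ 0.344, b = sin(fδ)/sin δ ≈ 0.680.
p = a·p₁ + b·p₂ ≈ (0.814, 0.492, -0.308); φ = arcsin(p_z) ≈ -17.94°, λ = atan2(p_y, p_x) ≈ 31.17°.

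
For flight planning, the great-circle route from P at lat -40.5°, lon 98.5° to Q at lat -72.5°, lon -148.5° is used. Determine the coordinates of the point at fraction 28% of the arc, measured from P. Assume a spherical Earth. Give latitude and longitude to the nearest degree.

Write both endpoints as unit vectors p₁, p₂ with components (cos φ cos λ, cos φ sin λ, sin φ).
The central angle between the endpoints is δ = arccos(p₁·p₂) ≈ 1.012 rad (58.0°).
Interpolate at f = 0.28 with slerp weights a = sin((1−f)δ)/sin δ ≈ 0.785, b = sin(fδ)/sin δ ≈ 0.330.
p = a·p₁ + b·p₂ ≈ (-0.173, 0.539, -0.825); φ = arcsin(p_z) ≈ -55.54°, λ = atan2(p_y, p_x) ≈ 107.78°.

≈ lat -56°, lon 108°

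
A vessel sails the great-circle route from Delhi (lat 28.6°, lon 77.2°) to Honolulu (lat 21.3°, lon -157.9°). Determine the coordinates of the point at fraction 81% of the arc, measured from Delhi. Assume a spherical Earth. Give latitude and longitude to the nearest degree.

≈ lat 34°, lon -176°

Convert each endpoint to a unit vector on the sphere (x = cos φ cos λ, y = cos φ sin λ, z = sin φ).
The central angle between the endpoints is δ = arccos(p₁·p₂) ≈ 1.869 rad (107.1°).
Interpolate at f = 0.81 with slerp weights a = sin((1−f)δ)/sin δ ≈ 0.364, b = sin(fδ)/sin δ ≈ 1.045.
p = a·p₁ + b·p₂ ≈ (-0.831, -0.055, 0.554); φ = arcsin(p_z) ≈ 33.62°, λ = atan2(p_y, p_x) ≈ -176.24°.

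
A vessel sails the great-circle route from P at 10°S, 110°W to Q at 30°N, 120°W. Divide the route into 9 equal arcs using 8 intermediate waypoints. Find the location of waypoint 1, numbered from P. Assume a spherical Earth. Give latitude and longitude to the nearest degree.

Convert each endpoint to a unit vector on the sphere (x = cos φ cos λ, y = cos φ sin λ, z = sin φ).
The central angle between the endpoints is δ = arccos(p₁·p₂) ≈ 0.718 rad (41.1°).
Interpolate at f = 1/9 with slerp weights a = sin((1−f)δ)/sin δ ≈ 0.906, b = sin(fδ)/sin δ ≈ 0.121.
p = a·p₁ + b·p₂ ≈ (-0.357, -0.929, -0.097); φ = arcsin(p_z) ≈ -5.55°, λ = atan2(p_y, p_x) ≈ -111.05°.

≈ 6°S, 111°W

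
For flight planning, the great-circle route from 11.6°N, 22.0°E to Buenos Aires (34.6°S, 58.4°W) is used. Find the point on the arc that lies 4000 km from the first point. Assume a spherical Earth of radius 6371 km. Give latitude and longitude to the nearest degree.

Convert each endpoint to a unit vector on the sphere (x = cos φ cos λ, y = cos φ sin λ, z = sin φ).
The central angle between the endpoints is δ = arccos(p₁·p₂) ≈ 1.551 rad (88.8°). The total great-circle distance is δ·R ≈ 1.551 × 6371 ≈ 9878 km, so the target fraction is f = 4000/9878 ≈ 0.405.
Interpolate at f ≈ 0.405 with slerp weights a = sin((1−f)δ)/sin δ ≈ 0.797, b = sin(fδ)/sin δ ≈ 0.588.
p = a·p₁ + b·p₂ ≈ (0.978, -0.119, -0.173); φ = arcsin(p_z) ≈ -9.98°, λ = atan2(p_y, p_x) ≈ -6.96°.

≈ 10°S, 7°W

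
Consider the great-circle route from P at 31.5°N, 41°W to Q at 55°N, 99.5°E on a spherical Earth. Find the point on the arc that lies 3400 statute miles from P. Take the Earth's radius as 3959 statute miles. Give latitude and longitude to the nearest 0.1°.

≈ 70.4°N, 14.7°E

From cos δ = sin φ₁ sin φ₂ + cos φ₁ cos φ₂ cos Δλ, the central angle is δ ≈ 1.520 rad (87.1°). The total great-circle distance is δ·R ≈ 1.520 × 3959 ≈ 6018 mi, so the target fraction is f = 3400/6018 ≈ 0.565.
Interpolate at f ≈ 0.565 with slerp weights a = sin((1−f)δ)/sin δ ≈ 0.615, b = sin(fδ)/sin δ ≈ 0.758.
p = a·p₁ + b·p₂ ≈ (0.324, 0.085, 0.942); φ = arcsin(p_z) ≈ 70.43°, λ = atan2(p_y, p_x) ≈ 14.67°.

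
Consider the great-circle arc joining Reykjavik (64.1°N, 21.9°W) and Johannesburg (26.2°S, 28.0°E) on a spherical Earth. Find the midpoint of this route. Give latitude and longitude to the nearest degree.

≈ 21°N, 12°E

Write both endpoints as unit vectors p₁, p₂ with components (cos φ cos λ, cos φ sin λ, sin φ).
The central angle between the endpoints is δ = arccos(p₁·p₂) ≈ 1.716 rad (98.3°).
Interpolate at f = 1/2 with slerp weights a = sin((1−f)δ)/sin δ ≈ 0.765, b = sin(fδ)/sin δ ≈ 0.765.
p = a·p₁ + b·p₂ ≈ (0.916, 0.198, 0.350); φ = arcsin(p_z) ≈ 20.50°, λ = atan2(p_y, p_x) ≈ 12.17°.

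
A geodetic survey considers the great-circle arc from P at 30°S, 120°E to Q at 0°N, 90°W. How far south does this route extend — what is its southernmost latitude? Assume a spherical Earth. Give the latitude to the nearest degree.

The great circle lies in the plane with unit normal n̂ = (p₁ × p₂)/|p₁ × p₂|.
Here n̂_z ≈ +0.655; the vertex latitude is φ_max = arccos|n̂_z| ≈ 49.1°.
Check via Clairaut: cos φ_max = |cos φ₁| · sin C = cos(30.0°)·sin(130.9°) ≈ 0.655, again giving ≈ 49.1°.

≈ 49°S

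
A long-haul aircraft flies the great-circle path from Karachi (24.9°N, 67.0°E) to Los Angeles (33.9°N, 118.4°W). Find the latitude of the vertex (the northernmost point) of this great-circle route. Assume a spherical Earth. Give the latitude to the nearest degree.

The great circle lies in the plane with unit normal n̂ = (p₁ × p₂)/|p₁ × p₂|.
Here n̂_z ≈ +0.083; the vertex latitude is φ_max = arccos|n̂_z| ≈ 85.3°.

≈ 85°N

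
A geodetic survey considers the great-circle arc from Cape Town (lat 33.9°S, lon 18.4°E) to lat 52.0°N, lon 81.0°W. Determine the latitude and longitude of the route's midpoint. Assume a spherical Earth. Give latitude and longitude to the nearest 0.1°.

≈ lat 13.6°N, lon 21.4°W

The haversine formula gives a central angle δ ≈ 2.121 rad (121.5°) between the endpoints.
Interpolate at f = 1/2 with slerp weights a = sin((1−f)δ)/sin δ ≈ 1.024, b = sin(fδ)/sin δ ≈ 1.024.
p = a·p₁ + b·p₂ ≈ (0.905, -0.354, 0.236); φ = arcsin(p_z) ≈ 13.64°, λ = atan2(p_y, p_x) ≈ -21.38°.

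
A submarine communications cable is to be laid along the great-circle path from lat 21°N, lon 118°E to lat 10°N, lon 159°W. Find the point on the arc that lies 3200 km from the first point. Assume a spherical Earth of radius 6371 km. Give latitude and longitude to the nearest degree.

≈ lat 22°N, lon 149°E

Write both endpoints as unit vectors p₁, p₂ with components (cos φ cos λ, cos φ sin λ, sin φ).
The central angle between the endpoints is δ = arccos(p₁·p₂) ≈ 1.396 rad (80.0°). The total great-circle distance is δ·R ≈ 1.396 × 6371 ≈ 8892 km, so the target fraction is f = 3200/8892 ≈ 0.360.
Interpolate at f ≈ 0.360 with slerp weights a = sin((1−f)δ)/sin δ ≈ 0.791, b = sin(fδ)/sin δ ≈ 0.489.
p = a·p₁ + b·p₂ ≈ (-0.796, 0.480, 0.368); φ = arcsin(p_z) ≈ 21.62°, λ = atan2(p_y, p_x) ≈ 148.93°.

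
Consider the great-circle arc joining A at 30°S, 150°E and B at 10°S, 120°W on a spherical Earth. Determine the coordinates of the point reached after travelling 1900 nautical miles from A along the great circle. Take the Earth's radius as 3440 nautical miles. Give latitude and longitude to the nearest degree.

≈ 30°S, 173°W

Write both endpoints as unit vectors p₁, p₂ with components (cos φ cos λ, cos φ sin λ, sin φ).
The central angle between the endpoints is δ = arccos(p₁·p₂) ≈ 1.484 rad (85.0°). The total great-circle distance is δ·R ≈ 1.484 × 3440 ≈ 5104 nmi, so the target fraction is f = 1900/5104 ≈ 0.372.
Interpolate at f ≈ 0.372 with slerp weights a = sin((1−f)δ)/sin δ ≈ 0.806, b = sin(fδ)/sin δ ≈ 0.527.
p = a·p₁ + b·p₂ ≈ (-0.864, -0.100, -0.494); φ = arcsin(p_z) ≈ -29.62°, λ = atan2(p_y, p_x) ≈ -173.37°.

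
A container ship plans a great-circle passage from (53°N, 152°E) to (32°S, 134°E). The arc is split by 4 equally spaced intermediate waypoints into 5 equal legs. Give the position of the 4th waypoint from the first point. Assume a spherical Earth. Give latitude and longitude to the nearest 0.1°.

≈ (15.0°S, 137.3°E)

The haversine formula gives a central angle δ ≈ 1.509 rad (86.4°) between the endpoints.
Interpolate at f = 4/5 with slerp weights a = sin((1−f)δ)/sin δ ≈ 0.298, b = sin(fδ)/sin δ ≈ 0.936.
p = a·p₁ + b·p₂ ≈ (-0.710, 0.655, -0.258); φ = arcsin(p_z) ≈ -14.97°, λ = atan2(p_y, p_x) ≈ 137.29°.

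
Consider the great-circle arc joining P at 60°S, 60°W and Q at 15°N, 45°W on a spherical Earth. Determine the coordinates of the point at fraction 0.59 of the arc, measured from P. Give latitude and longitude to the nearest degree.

Write both endpoints as unit vectors p₁, p₂ with components (cos φ cos λ, cos φ sin λ, sin φ).
The central angle between the endpoints is δ = arccos(p₁·p₂) ≈ 1.326 rad (76.0°).
Interpolate at f = 0.59 with slerp weights a = sin((1−f)δ)/sin δ ≈ 0.533, b = sin(fδ)/sin δ ≈ 0.727.
p = a·p₁ + b·p₂ ≈ (0.630, -0.727, -0.274); φ = arcsin(p_z) ≈ -15.88°, λ = atan2(p_y, p_x) ≈ -49.11°.

≈ 16°S, 49°W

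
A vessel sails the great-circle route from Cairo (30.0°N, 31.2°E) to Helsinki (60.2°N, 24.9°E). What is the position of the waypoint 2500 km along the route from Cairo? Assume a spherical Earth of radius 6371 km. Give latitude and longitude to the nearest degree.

Write both endpoints as unit vectors p₁, p₂ with components (cos φ cos λ, cos φ sin λ, sin φ).
The central angle between the endpoints is δ = arccos(p₁·p₂) ≈ 0.532 rad (30.5°). The total great-circle distance is δ·R ≈ 0.532 × 6371 ≈ 3391 km, so the target fraction is f = 2500/3391 ≈ 0.737.
Interpolate at f ≈ 0.737 with slerp weights a = sin((1−f)δ)/sin δ ≈ 0.275, b = sin(fδ)/sin δ ≈ 0.754.
p = a·p₁ + b·p₂ ≈ (0.543, 0.281, 0.791); φ = arcsin(p_z) ≈ 52.30°, λ = atan2(p_y, p_x) ≈ 27.35°.

≈ 52°N, 27°E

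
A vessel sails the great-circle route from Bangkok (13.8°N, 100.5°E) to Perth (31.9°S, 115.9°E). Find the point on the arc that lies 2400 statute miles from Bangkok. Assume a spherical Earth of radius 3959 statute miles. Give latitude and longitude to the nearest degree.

≈ 19°S, 111°E

Write both endpoints as unit vectors p₁, p₂ with components (cos φ cos λ, cos φ sin λ, sin φ).
The central angle between the endpoints is δ = arccos(p₁·p₂) ≈ 0.838 rad (48.0°). The total great-circle distance is δ·R ≈ 0.838 × 3959 ≈ 3318 mi, so the target fraction is f = 2400/3318 ≈ 0.723.
Interpolate at f ≈ 0.723 with slerp weights a = sin((1−f)δ)/sin δ ≈ 0.309, b = sin(fδ)/sin δ ≈ 0.766.
p = a·p₁ + b·p₂ ≈ (-0.339, 0.881, -0.331); φ = arcsin(p_z) ≈ -19.34°, λ = atan2(p_y, p_x) ≈ 111.05°.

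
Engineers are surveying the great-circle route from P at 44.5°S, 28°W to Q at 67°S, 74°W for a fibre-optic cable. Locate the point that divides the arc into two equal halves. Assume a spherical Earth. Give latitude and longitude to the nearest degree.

Write both endpoints as unit vectors p₁, p₂ with components (cos φ cos λ, cos φ sin λ, sin φ).
The central angle between the endpoints is δ = arccos(p₁·p₂) ≈ 0.576 rad (33.0°).
Interpolate at f = 1/2 with slerp weights a = sin((1−f)δ)/sin δ ≈ 0.521, b = sin(fδ)/sin δ ≈ 0.521.
p = a·p₁ + b·p₂ ≈ (0.385, -0.370, -0.845); φ = arcsin(p_z) ≈ -57.73°, λ = atan2(p_y, p_x) ≈ -43.93°.

≈ 58°S, 44°W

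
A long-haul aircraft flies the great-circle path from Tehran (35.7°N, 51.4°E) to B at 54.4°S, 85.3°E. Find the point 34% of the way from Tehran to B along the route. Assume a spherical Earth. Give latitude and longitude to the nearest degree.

≈ 5°N, 61°E

Convert each endpoint to a unit vector on the sphere (x = cos φ cos λ, y = cos φ sin λ, z = sin φ).
The central angle between the endpoints is δ = arccos(p₁·p₂) ≈ 1.653 rad (94.7°).
Interpolate at f = 0.34 with slerp weights a = sin((1−f)δ)/sin δ ≈ 0.890, b = sin(fδ)/sin δ ≈ 0.535.
p = a·p₁ + b·p₂ ≈ (0.476, 0.875, 0.085); φ = arcsin(p_z) ≈ 4.86°, λ = atan2(p_y, p_x) ≈ 61.43°.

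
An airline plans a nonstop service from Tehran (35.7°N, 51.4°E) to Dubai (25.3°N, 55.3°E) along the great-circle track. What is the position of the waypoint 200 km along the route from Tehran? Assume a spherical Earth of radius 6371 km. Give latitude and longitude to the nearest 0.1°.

≈ 34.0°N, 52.1°E

The haversine formula gives a central angle δ ≈ 0.191 rad (10.9°) between the endpoints. The total great-circle distance is δ·R ≈ 0.191 × 6371 ≈ 1215 km, so the target fraction is f = 200/1215 ≈ 0.165.
Interpolate at f ≈ 0.165 with slerp weights a = sin((1−f)δ)/sin δ ≈ 0.837, b = sin(fδ)/sin δ ≈ 0.166.
p = a·p₁ + b·p₂ ≈ (0.509, 0.654, 0.559); φ = arcsin(p_z) ≈ 34.00°, λ = atan2(p_y, p_x) ≈ 52.10°.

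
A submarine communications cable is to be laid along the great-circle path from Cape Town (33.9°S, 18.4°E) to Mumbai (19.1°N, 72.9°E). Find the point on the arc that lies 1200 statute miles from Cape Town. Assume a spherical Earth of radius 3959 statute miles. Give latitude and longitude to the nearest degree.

≈ (23°S, 33°E)

Write both endpoints as unit vectors p₁, p₂ with components (cos φ cos λ, cos φ sin λ, sin φ).
The central angle between the endpoints is δ = arccos(p₁·p₂) ≈ 1.294 rad (74.2°). The total great-circle distance is δ·R ≈ 1.294 × 3959 ≈ 5124 mi, so the target fraction is f = 1200/5124 ≈ 0.234.
Interpolate at f ≈ 0.234 with slerp weights a = sin((1−f)δ)/sin δ ≈ 0.870, b = sin(fδ)/sin δ ≈ 0.310.
p = a·p₁ + b·p₂ ≈ (0.771, 0.508, -0.384); φ = arcsin(p_z) ≈ -22.55°, λ = atan2(p_y, p_x) ≈ 33.38°.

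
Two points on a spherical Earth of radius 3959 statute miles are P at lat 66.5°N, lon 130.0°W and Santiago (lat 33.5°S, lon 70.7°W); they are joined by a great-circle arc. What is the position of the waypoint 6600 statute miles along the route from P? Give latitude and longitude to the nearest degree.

From cos δ = sin φ₁ sin φ₂ + cos φ₁ cos φ₂ cos Δλ, the central angle is δ ≈ 1.914 rad (109.7°). The total great-circle distance is δ·R ≈ 1.914 × 3959 ≈ 7577 mi, so the target fraction is f = 6600/7577 ≈ 0.871.
Interpolate at f ≈ 0.871 with slerp weights a = sin((1−f)δ)/sin δ ≈ 0.259, b = sin(fδ)/sin δ ≈ 1.057.
p = a·p₁ + b·p₂ ≈ (0.225, -0.911, -0.345); φ = arcsin(p_z) ≈ -20.21°, λ = atan2(p_y, p_x) ≈ -76.14°.

≈ lat 20°S, lon 76°W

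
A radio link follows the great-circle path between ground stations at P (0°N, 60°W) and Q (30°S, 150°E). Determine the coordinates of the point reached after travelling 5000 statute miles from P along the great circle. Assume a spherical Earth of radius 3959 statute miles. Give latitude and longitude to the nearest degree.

≈ (46°S, 124°W)

The haversine formula gives a central angle δ ≈ 2.419 rad (138.6°) between the endpoints. The total great-circle distance is δ·R ≈ 2.419 × 3959 ≈ 9576 mi, so the target fraction is f = 5000/9576 ≈ 0.522.
Interpolate at f ≈ 0.522 with slerp weights a = sin((1−f)δ)/sin δ ≈ 1.384, b = sin(fδ)/sin δ ≈ 1.441.
p = a·p₁ + b·p₂ ≈ (-0.389, -0.574, -0.720); φ = arcsin(p_z) ≈ -46.09°, λ = atan2(p_y, p_x) ≈ -124.09°.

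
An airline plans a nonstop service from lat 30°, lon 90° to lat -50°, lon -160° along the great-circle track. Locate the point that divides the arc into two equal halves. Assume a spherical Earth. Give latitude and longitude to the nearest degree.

≈ lat -17°, lon 133°

Convert each endpoint to a unit vector on the sphere (x = cos φ cos λ, y = cos φ sin λ, z = sin φ).
The central angle between the endpoints is δ = arccos(p₁·p₂) ≈ 2.181 rad (125.0°).
Interpolate at f = 1/2 with slerp weights a = sin((1−f)δ)/sin δ ≈ 1.083, b = sin(fδ)/sin δ ≈ 1.083.
p = a·p₁ + b·p₂ ≈ (-0.654, 0.700, -0.288); φ = arcsin(p_z) ≈ -16.74°, λ = atan2(p_y, p_x) ≈ 133.07°.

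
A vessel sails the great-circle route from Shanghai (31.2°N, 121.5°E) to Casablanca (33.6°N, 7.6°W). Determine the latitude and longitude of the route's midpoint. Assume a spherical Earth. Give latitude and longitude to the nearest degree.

Write both endpoints as unit vectors p₁, p₂ with components (cos φ cos λ, cos φ sin λ, sin φ).
The central angle between the endpoints is δ = arccos(p₁·p₂) ≈ 1.734 rad (99.4°).
Interpolate at f = 1/2 with slerp weights a = sin((1−f)δ)/sin δ ≈ 0.773, b = sin(fδ)/sin δ ≈ 0.773.
p = a·p₁ + b·p₂ ≈ (0.293, 0.478, 0.828); φ = arcsin(p_z) ≈ 55.89°, λ = atan2(p_y, p_x) ≈ 58.55°.

≈ (56°N, 59°E)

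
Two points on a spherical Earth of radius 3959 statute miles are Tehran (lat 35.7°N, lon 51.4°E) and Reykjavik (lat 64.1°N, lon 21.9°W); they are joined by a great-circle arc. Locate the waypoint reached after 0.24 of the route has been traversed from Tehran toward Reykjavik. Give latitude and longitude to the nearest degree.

≈ lat 46°N, lon 42°E

Write both endpoints as unit vectors p₁, p₂ with components (cos φ cos λ, cos φ sin λ, sin φ).
The central angle between the endpoints is δ = arccos(p₁·p₂) ≈ 0.893 rad (51.2°).
Interpolate at f = 0.24 with slerp weights a = sin((1−f)δ)/sin δ ≈ 0.806, b = sin(fδ)/sin δ ≈ 0.273.
p = a·p₁ + b·p₂ ≈ (0.519, 0.467, 0.716); φ = arcsin(p_z) ≈ 45.72°, λ = atan2(p_y, p_x) ≈ 41.98°.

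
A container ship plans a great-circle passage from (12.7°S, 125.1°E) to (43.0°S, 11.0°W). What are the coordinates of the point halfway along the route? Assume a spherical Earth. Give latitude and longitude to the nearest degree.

≈ (53°S, 77°E)

Convert each endpoint to a unit vector on the sphere (x = cos φ cos λ, y = cos φ sin λ, z = sin φ).
The central angle between the endpoints is δ = arccos(p₁·p₂) ≈ 1.944 rad (111.4°).
Interpolate at f = 1/2 with slerp weights a = sin((1−f)δ)/sin δ ≈ 0.887, b = sin(fδ)/sin δ ≈ 0.887.
p = a·p₁ + b·p₂ ≈ (0.139, 0.584, -0.800); φ = arcsin(p_z) ≈ -53.10°, λ = atan2(p_y, p_x) ≈ 76.59°.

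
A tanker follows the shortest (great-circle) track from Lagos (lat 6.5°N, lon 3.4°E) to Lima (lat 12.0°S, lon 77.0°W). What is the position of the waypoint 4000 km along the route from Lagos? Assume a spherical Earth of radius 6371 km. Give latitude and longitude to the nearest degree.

Write both endpoints as unit vectors p₁, p₂ with components (cos φ cos λ, cos φ sin λ, sin φ).
The central angle between the endpoints is δ = arccos(p₁·p₂) ≈ 1.432 rad (82.0°). The total great-circle distance is δ·R ≈ 1.432 × 6371 ≈ 9122 km, so the target fraction is f = 4000/9122 ≈ 0.438.
Interpolate at f ≈ 0.438 with slerp weights a = sin((1−f)δ)/sin δ ≈ 0.727, b = sin(fδ)/sin δ ≈ 0.593.
p = a·p₁ + b·p₂ ≈ (0.852, -0.522, -0.041); φ = arcsin(p_z) ≈ -2.35°, λ = atan2(p_y, p_x) ≈ -31.53°.

≈ lat 2°S, lon 32°W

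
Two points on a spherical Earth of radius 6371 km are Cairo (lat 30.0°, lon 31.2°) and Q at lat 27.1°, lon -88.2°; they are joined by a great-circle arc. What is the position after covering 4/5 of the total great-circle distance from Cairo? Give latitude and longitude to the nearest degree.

Write both endpoints as unit vectors p₁, p₂ with components (cos φ cos λ, cos φ sin λ, sin φ).
The central angle between the endpoints is δ = arccos(p₁·p₂) ≈ 1.722 rad (98.7°).
Interpolate at f = 4/5 with slerp weights a = sin((1−f)δ)/sin δ ≈ 0.342, b = sin(fδ)/sin δ ≈ 0.993.
p = a·p₁ + b·p₂ ≈ (0.281, -0.730, 0.623); φ = arcsin(p_z) ≈ 38.54°, λ = atan2(p_y, p_x) ≈ -68.97°.

≈ lat 39°, lon -69°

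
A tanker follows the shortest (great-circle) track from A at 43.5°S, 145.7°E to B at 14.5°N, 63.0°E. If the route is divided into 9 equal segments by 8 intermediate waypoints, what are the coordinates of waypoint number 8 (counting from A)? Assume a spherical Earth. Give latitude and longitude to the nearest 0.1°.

From cos δ = sin φ₁ sin φ₂ + cos φ₁ cos φ₂ cos Δλ, the central angle is δ ≈ 1.654 rad (94.8°).
Interpolate at f = 8/9 with slerp weights a = sin((1−f)δ)/sin δ ≈ 0.183, b = sin(fδ)/sin δ ≈ 0.998.
p = a·p₁ + b·p₂ ≈ (0.329, 0.936, 0.124); φ = arcsin(p_z) ≈ 7.11°, λ = atan2(p_y, p_x) ≈ 70.64°.

≈ 7.1°N, 70.6°E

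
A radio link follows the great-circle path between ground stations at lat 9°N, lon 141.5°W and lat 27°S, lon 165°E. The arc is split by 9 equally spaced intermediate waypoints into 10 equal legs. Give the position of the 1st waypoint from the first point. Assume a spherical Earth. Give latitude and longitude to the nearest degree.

≈ lat 5°N, lon 147°W

Write both endpoints as unit vectors p₁, p₂ with components (cos φ cos λ, cos φ sin λ, sin φ).
The central angle between the endpoints is δ = arccos(p₁·p₂) ≈ 1.101 rad (63.1°).
Interpolate at f = 1/10 with slerp weights a = sin((1−f)δ)/sin δ ≈ 0.938, b = sin(fδ)/sin δ ≈ 0.123.
p = a·p₁ + b·p₂ ≈ (-0.831, -0.548, 0.091); φ = arcsin(p_z) ≈ 5.21°, λ = atan2(p_y, p_x) ≈ -146.59°.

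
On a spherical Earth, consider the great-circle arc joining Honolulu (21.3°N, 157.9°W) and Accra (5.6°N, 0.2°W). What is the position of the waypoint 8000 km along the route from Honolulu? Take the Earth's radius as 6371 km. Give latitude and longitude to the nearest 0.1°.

Convert each endpoint to a unit vector on the sphere (x = cos φ cos λ, y = cos φ sin λ, z = sin φ).
The central angle between the endpoints is δ = arccos(p₁·p₂) ≈ 2.536 rad (145.3°). The total great-circle distance is δ·R ≈ 2.536 × 6371 ≈ 16160 km, so the target fraction is f = 8000/16160 ≈ 0.495.
Interpolate at f ≈ 0.495 with slerp weights a = sin((1−f)δ)/sin δ ≈ 1.685, b = sin(fδ)/sin δ ≈ 1.671.
p = a·p₁ + b·p₂ ≈ (0.209, -0.596, 0.775); φ = arcsin(p_z) ≈ 50.81°, λ = atan2(p_y, p_x) ≈ -70.66°.

≈ 50.8°N, 70.7°W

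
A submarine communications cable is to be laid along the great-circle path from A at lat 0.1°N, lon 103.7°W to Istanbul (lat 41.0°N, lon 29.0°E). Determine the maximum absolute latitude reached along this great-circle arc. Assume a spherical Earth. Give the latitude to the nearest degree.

≈ 50°N

The great circle lies in the plane with unit normal n̂ = (p₁ × p₂)/|p₁ × p₂|.
Here n̂_z ≈ +0.645; the vertex latitude is φ_max = arccos|n̂_z| ≈ 49.8°.
Check via Clairaut: cos φ_max = |cos φ₁| · sin C = cos(0.1°)·sin(40.2°) ≈ 0.645, again giving ≈ 49.8°.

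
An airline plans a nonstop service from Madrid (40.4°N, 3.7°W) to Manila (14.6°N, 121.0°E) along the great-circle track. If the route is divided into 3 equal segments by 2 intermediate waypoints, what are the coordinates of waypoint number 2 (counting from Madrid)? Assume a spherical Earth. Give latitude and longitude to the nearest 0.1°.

The haversine formula gives a central angle δ ≈ 1.830 rad (104.8°) between the endpoints.
Interpolate at f = 2/3 with slerp weights a = sin((1−f)δ)/sin δ ≈ 0.593, b = sin(fδ)/sin δ ≈ 0.971.
p = a·p₁ + b·p₂ ≈ (-0.034, 0.777, 0.629); φ = arcsin(p_z) ≈ 38.97°, λ = atan2(p_y, p_x) ≈ 92.50°.

≈ (39.0°N, 92.5°E)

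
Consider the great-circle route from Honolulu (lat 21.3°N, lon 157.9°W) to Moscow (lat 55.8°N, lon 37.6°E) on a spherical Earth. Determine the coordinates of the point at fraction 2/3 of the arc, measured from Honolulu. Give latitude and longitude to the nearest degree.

From cos δ = sin φ₁ sin φ₂ + cos φ₁ cos φ₂ cos Δλ, the central angle is δ ≈ 1.776 rad (101.8°).
Interpolate at f = 2/3 with slerp weights a = sin((1−f)δ)/sin δ ≈ 0.570, b = sin(fδ)/sin δ ≈ 0.946.
p = a·p₁ + b·p₂ ≈ (-0.071, 0.125, 0.990); φ = arcsin(p_z) ≈ 81.76°, λ = atan2(p_y, p_x) ≈ 119.61°.

≈ lat 82°N, lon 120°E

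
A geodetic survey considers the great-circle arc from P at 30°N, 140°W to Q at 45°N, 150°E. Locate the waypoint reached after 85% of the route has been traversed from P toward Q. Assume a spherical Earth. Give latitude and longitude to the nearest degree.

The haversine formula gives a central angle δ ≈ 0.973 rad (55.7°) between the endpoints.
Interpolate at f = 0.85 with slerp weights a = sin((1−f)δ)/sin δ ≈ 0.176, b = sin(fδ)/sin δ ≈ 0.890.
p = a·p₁ + b·p₂ ≈ (-0.662, 0.217, 0.718); φ = arcsin(p_z) ≈ 45.85°, λ = atan2(p_y, p_x) ≈ 161.86°.

≈ 46°N, 162°E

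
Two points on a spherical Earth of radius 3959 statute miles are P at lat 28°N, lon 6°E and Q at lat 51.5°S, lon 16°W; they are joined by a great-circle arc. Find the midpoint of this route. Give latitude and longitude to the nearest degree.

Convert each endpoint to a unit vector on the sphere (x = cos φ cos λ, y = cos φ sin λ, z = sin φ).
The central angle between the endpoints is δ = arccos(p₁·p₂) ≈ 1.428 rad (81.8°).
Interpolate at f = 1/2 with slerp weights a = sin((1−f)δ)/sin δ ≈ 0.662, b = sin(fδ)/sin δ ≈ 0.662.
p = a·p₁ + b·p₂ ≈ (0.977, -0.052, -0.207); φ = arcsin(p_z) ≈ -11.96°, λ = atan2(p_y, p_x) ≈ -3.07°.

≈ lat 12°S, lon 3°W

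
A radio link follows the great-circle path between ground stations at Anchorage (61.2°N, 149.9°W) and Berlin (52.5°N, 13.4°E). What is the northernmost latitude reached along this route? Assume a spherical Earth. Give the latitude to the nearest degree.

≈ 85°N

The great circle lies in the plane with unit normal n̂ = (p₁ × p₂)/|p₁ × p₂|.
Here n̂_z ≈ +0.093; the vertex latitude is φ_max = arccos|n̂_z| ≈ 84.7°.
Check via Clairaut: cos φ_max = |cos φ₁| · sin C = cos(61.2°)·sin(11.1°) ≈ 0.093, again giving ≈ 84.7°.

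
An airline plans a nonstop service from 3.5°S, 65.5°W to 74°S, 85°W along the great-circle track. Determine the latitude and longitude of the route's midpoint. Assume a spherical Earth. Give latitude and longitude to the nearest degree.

The haversine formula gives a central angle δ ≈ 1.247 rad (71.5°) between the endpoints.
Interpolate at f = 1/2 with slerp weights a = sin((1−f)δ)/sin δ ≈ 0.616, b = sin(fδ)/sin δ ≈ 0.616.
p = a·p₁ + b·p₂ ≈ (0.270, -0.729, -0.630); φ = arcsin(p_z) ≈ -39.02°, λ = atan2(p_y, p_x) ≈ -69.68°.

≈ 39°S, 70°W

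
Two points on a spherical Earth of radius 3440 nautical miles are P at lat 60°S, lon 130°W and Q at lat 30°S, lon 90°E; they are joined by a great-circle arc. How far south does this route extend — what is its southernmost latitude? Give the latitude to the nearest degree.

≈ 74°S

The great circle lies in the plane with unit normal n̂ = (p₁ × p₂)/|p₁ × p₂|.
Here n̂_z ≈ -0.280; the vertex latitude is φ_max = arccos|n̂_z| ≈ 73.8°.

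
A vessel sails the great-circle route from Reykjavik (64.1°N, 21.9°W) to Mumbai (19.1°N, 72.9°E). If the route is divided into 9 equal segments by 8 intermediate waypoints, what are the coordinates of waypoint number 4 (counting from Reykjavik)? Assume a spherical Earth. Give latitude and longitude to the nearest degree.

≈ (54°N, 43°E)

The haversine formula gives a central angle δ ≈ 1.308 rad (74.9°) between the endpoints.
Interpolate at f = 4/9 with slerp weights a = sin((1−f)δ)/sin δ ≈ 0.688, b = sin(fδ)/sin δ ≈ 0.569.
p = a·p₁ + b·p₂ ≈ (0.437, 0.402, 0.805); φ = arcsin(p_z) ≈ 53.61°, λ = atan2(p_y, p_x) ≈ 42.59°.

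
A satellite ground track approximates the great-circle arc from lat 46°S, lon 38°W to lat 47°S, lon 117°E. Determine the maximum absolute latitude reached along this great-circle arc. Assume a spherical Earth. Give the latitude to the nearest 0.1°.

≈ 78.4°S

The great circle lies in the plane with unit normal n̂ = (p₁ × p₂)/|p₁ × p₂|.
Here n̂_z ≈ +0.201; the vertex latitude is φ_max = arccos|n̂_z| ≈ 78.4°.
Check via Clairaut: cos φ_max = |cos φ₁| · sin C = cos(46.0°)·sin(163.2°) ≈ 0.201, again giving ≈ 78.4°.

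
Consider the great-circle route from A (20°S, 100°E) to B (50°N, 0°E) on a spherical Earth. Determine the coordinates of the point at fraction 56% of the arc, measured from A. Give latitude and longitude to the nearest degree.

≈ (27°N, 57°E)

Convert each endpoint to a unit vector on the sphere (x = cos φ cos λ, y = cos φ sin λ, z = sin φ).
The central angle between the endpoints is δ = arccos(p₁·p₂) ≈ 1.946 rad (111.5°).
Interpolate at f = 0.56 with slerp weights a = sin((1−f)δ)/sin δ ≈ 0.812, b = sin(fδ)/sin δ ≈ 0.953.
p = a·p₁ + b·p₂ ≈ (0.480, 0.752, 0.452); φ = arcsin(p_z) ≈ 26.89°, λ = atan2(p_y, p_x) ≈ 57.43°.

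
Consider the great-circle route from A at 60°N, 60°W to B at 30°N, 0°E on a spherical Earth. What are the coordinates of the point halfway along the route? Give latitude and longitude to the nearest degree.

Convert each endpoint to a unit vector on the sphere (x = cos φ cos λ, y = cos φ sin λ, z = sin φ).
The central angle between the endpoints is δ = arccos(p₁·p₂) ≈ 0.864 rad (49.5°).
Interpolate at f = 1/2 with slerp weights a = sin((1−f)δ)/sin δ ≈ 0.551, b = sin(fδ)/sin δ ≈ 0.551.
p = a·p₁ + b·p₂ ≈ (0.614, -0.238, 0.752); φ = arcsin(p_z) ≈ 48.77°, λ = atan2(p_y, p_x) ≈ -21.21°.

≈ 49°N, 21°W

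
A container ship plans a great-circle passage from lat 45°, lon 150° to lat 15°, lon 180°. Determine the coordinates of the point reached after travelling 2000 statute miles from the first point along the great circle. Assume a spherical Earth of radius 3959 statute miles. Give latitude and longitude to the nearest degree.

≈ lat 23°, lon 174°

Convert each endpoint to a unit vector on the sphere (x = cos φ cos λ, y = cos φ sin λ, z = sin φ).
The central angle between the endpoints is δ = arccos(p₁·p₂) ≈ 0.685 rad (39.2°). The total great-circle distance is δ·R ≈ 0.685 × 3959 ≈ 2711 mi, so the target fraction is f = 2000/2711 ≈ 0.738.
Interpolate at f ≈ 0.738 with slerp weights a = sin((1−f)δ)/sin δ ≈ 0.283, b = sin(fδ)/sin δ ≈ 0.765.
p = a·p₁ + b·p₂ ≈ (-0.912, 0.100, 0.398); φ = arcsin(p_z) ≈ 23.44°, λ = atan2(p_y, p_x) ≈ 173.75°.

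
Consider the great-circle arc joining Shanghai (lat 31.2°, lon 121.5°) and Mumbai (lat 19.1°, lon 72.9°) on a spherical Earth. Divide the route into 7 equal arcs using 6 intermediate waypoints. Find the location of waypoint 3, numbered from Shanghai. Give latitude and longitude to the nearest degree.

≈ lat 28°, lon 99°

Write both endpoints as unit vectors p₁, p₂ with components (cos φ cos λ, cos φ sin λ, sin φ).
The central angle between the endpoints is δ = arccos(p₁·p₂) ≈ 0.790 rad (45.2°).
Interpolate at f = 3/7 with slerp weights a = sin((1−f)δ)/sin δ ≈ 0.614, b = sin(fδ)/sin δ ≈ 0.468.
p = a·p₁ + b·p₂ ≈ (-0.145, 0.870, 0.471); φ = arcsin(p_z) ≈ 28.11°, λ = atan2(p_y, p_x) ≈ 99.43°.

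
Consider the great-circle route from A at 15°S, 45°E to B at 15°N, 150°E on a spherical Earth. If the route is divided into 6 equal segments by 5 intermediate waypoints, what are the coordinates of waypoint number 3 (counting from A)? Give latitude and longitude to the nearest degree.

≈ 0°N, 98°E

Convert each endpoint to a unit vector on the sphere (x = cos φ cos λ, y = cos φ sin λ, z = sin φ).
The central angle between the endpoints is δ = arccos(p₁·p₂) ≈ 1.884 rad (108.0°).
Interpolate at f = 3/6 with slerp weights a = sin((1−f)δ)/sin δ ≈ 0.850, b = sin(fδ)/sin δ ≈ 0.850.
p = a·p₁ + b·p₂ ≈ (-0.131, 0.991, 0.000); φ = arcsin(p_z) ≈ 0.00°, λ = atan2(p_y, p_x) ≈ 97.50°.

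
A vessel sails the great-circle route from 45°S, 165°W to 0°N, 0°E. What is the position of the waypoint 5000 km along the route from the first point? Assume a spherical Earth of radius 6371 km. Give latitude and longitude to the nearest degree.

The haversine formula gives a central angle δ ≈ 2.323 rad (133.1°) between the endpoints. The total great-circle distance is δ·R ≈ 2.323 × 6371 ≈ 14798 km, so the target fraction is f = 5000/14798 ≈ 0.338.
Interpolate at f ≈ 0.338 with slerp weights a = sin((1−f)δ)/sin δ ≈ 1.368, b = sin(fδ)/sin δ ≈ 0.968.
p = a·p₁ + b·p₂ ≈ (0.033, -0.250, -0.968); φ = arcsin(p_z) ≈ -75.37°, λ = atan2(p_y, p_x) ≈ -82.51°.

≈ 75°S, 83°W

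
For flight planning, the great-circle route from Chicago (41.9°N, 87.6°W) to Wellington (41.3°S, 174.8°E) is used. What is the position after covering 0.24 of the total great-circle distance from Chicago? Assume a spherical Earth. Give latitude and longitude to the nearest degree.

From cos δ = sin φ₁ sin φ₂ + cos φ₁ cos φ₂ cos Δλ, the central angle is δ ≈ 2.111 rad (121.0°).
Interpolate at f = 0.24 with slerp weights a = sin((1−f)δ)/sin δ ≈ 1.166, b = sin(fδ)/sin δ ≈ 0.566.
p = a·p₁ + b·p₂ ≈ (-0.387, -0.828, 0.405); φ = arcsin(p_z) ≈ 23.88°, λ = atan2(p_y, p_x) ≈ -115.05°.

≈ 24°N, 115°W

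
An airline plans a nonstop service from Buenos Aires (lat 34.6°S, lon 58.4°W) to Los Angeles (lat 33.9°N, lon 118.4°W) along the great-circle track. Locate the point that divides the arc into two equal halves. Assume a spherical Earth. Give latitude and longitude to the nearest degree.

From cos δ = sin φ₁ sin φ₂ + cos φ₁ cos φ₂ cos Δλ, the central angle is δ ≈ 1.546 rad (88.6°).
Interpolate at f = 1/2 with slerp weights a = sin((1−f)δ)/sin δ ≈ 0.698, b = sin(fδ)/sin δ ≈ 0.698.
p = a·p₁ + b·p₂ ≈ (0.026, -1.000, -0.007); φ = arcsin(p_z) ≈ -0.40°, λ = atan2(p_y, p_x) ≈ -88.54°.

≈ lat 0°N, lon 89°W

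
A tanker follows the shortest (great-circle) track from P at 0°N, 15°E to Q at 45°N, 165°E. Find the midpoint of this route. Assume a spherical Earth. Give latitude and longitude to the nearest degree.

Write both endpoints as unit vectors p₁, p₂ with components (cos φ cos λ, cos φ sin λ, sin φ).
The central angle between the endpoints is δ = arccos(p₁·p₂) ≈ 2.230 rad (127.8°).
Interpolate at f = 1/2 with slerp weights a = sin((1−f)δ)/sin δ ≈ 1.136, b = sin(fδ)/sin δ ≈ 1.136.
p = a·p₁ + b·p₂ ≈ (0.321, 0.502, 0.803); φ = arcsin(p_z) ≈ 53.43°, λ = atan2(p_y, p_x) ≈ 57.37°.

≈ 53°N, 57°E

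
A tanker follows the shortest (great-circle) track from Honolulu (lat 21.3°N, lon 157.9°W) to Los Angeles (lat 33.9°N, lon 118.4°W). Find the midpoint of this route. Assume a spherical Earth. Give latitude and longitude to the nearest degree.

The haversine formula gives a central angle δ ≈ 0.645 rad (36.9°) between the endpoints.
Interpolate at f = 1/2 with slerp weights a = sin((1−f)δ)/sin δ ≈ 0.527, b = sin(fδ)/sin δ ≈ 0.527.
p = a·p₁ + b·p₂ ≈ (-0.663, -0.570, 0.486); φ = arcsin(p_z) ≈ 29.05°, λ = atan2(p_y, p_x) ≈ -139.34°.

≈ lat 29°N, lon 139°W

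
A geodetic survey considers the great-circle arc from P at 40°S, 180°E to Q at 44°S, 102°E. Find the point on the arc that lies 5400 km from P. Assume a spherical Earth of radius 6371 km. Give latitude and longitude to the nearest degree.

Convert each endpoint to a unit vector on the sphere (x = cos φ cos λ, y = cos φ sin λ, z = sin φ).
The central angle between the endpoints is δ = arccos(p₁·p₂) ≈ 0.975 rad (55.9°). The total great-circle distance is δ·R ≈ 0.975 × 6371 ≈ 6212 km, so the target fraction is f = 5400/6212 ≈ 0.869.
Interpolate at f ≈ 0.869 with slerp weights a = sin((1−f)δ)/sin δ ≈ 0.154, b = sin(fδ)/sin δ ≈ 0.906.
p = a·p₁ + b·p₂ ≈ (-0.253, 0.637, -0.728); φ = arcsin(p_z) ≈ -46.71°, λ = atan2(p_y, p_x) ≈ 111.66°.

≈ 47°S, 112°E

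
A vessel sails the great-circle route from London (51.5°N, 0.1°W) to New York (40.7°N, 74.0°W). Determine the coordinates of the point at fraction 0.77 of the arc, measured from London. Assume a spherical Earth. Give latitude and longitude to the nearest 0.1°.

The haversine formula gives a central angle δ ≈ 0.875 rad (50.1°) between the endpoints.
Interpolate at f = 0.77 with slerp weights a = sin((1−f)δ)/sin δ ≈ 0.260, b = sin(fδ)/sin δ ≈ 0.813.
p = a·p₁ + b·p₂ ≈ (0.332, -0.593, 0.734); φ = arcsin(p_z) ≈ 47.21°, λ = atan2(p_y, p_x) ≈ -60.75°.

≈ 47.2°N, 60.7°W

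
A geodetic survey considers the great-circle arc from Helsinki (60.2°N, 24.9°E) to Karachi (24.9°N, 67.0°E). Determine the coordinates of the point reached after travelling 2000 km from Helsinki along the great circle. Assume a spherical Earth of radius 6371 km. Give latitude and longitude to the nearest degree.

≈ (48°N, 48°E)

The haversine formula gives a central angle δ ≈ 0.796 rad (45.6°) between the endpoints. The total great-circle distance is δ·R ≈ 0.796 × 6371 ≈ 5069 km, so the target fraction is f = 2000/5069 ≈ 0.395.
Interpolate at f ≈ 0.395 with slerp weights a = sin((1−f)δ)/sin δ ≈ 0.649, b = sin(fδ)/sin δ ≈ 0.432.
p = a·p₁ + b·p₂ ≈ (0.446, 0.497, 0.745); φ = arcsin(p_z) ≈ 48.15°, λ = atan2(p_y, p_x) ≈ 48.10°.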